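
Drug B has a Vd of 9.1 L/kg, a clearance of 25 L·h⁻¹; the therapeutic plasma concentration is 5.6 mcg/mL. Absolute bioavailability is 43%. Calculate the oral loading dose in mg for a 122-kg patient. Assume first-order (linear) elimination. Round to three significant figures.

Total Vd = 9.1 × 122 = 1110 L
Loading dose depends on Vd (not clearance): it fills the distribution volume.
LD = Vd × C / F = 1110 × 5.600 / 0.43 = 14460 mg

14500 mg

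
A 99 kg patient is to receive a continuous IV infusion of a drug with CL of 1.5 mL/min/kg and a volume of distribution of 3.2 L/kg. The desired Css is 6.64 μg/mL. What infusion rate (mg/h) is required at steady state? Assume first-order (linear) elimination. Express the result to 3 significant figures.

CL = 1.5 mL/min/kg × 99 kg = 148.5 mL/min = 148.5 × 60/1000 = 8.910 L/h
R₀ = 8.910 × 6.64 = 59.16 mg/h

59.2 mg/h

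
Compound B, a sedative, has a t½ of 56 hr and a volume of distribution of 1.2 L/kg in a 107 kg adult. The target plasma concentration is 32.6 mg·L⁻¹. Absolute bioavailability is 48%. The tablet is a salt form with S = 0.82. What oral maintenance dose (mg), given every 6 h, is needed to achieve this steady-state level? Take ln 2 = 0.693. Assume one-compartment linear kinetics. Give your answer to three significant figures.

Vd = 1.2 L/kg × 107 kg = 128.4 L
CL = 0.693 × Vd / t½ = 0.693 × 128.4 / 56 = 1.589 L/h
D = CL × Css × τ / F / S = 1.589 × 32.6 × 6 / 0.48 / 0.82 = 789.7 mg

790 mg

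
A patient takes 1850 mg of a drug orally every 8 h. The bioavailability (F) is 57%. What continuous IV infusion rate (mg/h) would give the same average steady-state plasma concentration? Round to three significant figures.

Equivalent systemic input: infusion rate = F·D/τ.
Rate = 0.57 × 1850 / 8 = 131.8 mg/h

132 mg/h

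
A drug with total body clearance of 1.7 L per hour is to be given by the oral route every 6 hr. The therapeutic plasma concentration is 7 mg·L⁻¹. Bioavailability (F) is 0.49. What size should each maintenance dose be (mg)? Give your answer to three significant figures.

146 mg

D = CL × Css × τ / F = 1.700 × 7 × 6 / 0.49 = 145.7 mg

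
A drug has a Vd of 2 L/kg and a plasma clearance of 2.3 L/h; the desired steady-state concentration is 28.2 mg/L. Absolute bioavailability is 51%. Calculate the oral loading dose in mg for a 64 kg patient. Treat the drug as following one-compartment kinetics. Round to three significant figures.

7080 mg

Vd(total) = 64 kg × 2 L/kg = 128.0 L
The loading dose fills Vd to the target concentration.
LD = Vd × C / F = 128.0 × 28.20 / 0.51 = 7078 mg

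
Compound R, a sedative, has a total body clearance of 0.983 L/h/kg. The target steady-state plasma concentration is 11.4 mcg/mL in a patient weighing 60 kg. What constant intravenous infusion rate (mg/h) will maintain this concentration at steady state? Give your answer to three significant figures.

672 mg/h

CL = 0.983 L/h/kg × 60 kg = 58.98 L/h
Infusion rate = CL · Css = 58.98 L/h × 11.4 mg/L = 672.4 mg/h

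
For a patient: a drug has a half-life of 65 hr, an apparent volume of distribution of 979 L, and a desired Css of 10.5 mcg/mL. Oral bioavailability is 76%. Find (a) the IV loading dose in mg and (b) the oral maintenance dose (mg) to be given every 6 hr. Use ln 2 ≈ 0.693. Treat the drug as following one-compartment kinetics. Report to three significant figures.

(a) 10300 mg; (b) 865 mg

LD = Vd × C = 979.0 × 10.5 = 10280 mg
CL = 0.693 × Vd / t½ = 0.693 × 979.0 / 65 = 10.44 L/h
D = CL × Css × τ / F = 10.44 × 10.5 × 6 / 0.76 = 865.4 mg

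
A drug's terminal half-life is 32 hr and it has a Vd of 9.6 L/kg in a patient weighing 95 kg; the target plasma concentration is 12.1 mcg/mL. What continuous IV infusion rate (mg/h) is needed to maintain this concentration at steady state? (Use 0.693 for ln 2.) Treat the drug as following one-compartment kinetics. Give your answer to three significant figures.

239 mg/h

Vd(total) = 95 kg × 9.6 L/kg = 912.0 L
CL = ln 2 · Vd / t½ = 0.693 × 912.0 / 32 = 19.75 L/h
Infusion rate = CL × Css = 19.75 × 12.1 = 239.0 mg/h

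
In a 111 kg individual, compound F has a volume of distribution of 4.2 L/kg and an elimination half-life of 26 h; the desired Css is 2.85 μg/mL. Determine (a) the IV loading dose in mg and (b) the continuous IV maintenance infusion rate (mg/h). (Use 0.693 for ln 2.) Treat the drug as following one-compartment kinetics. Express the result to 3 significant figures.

(a) 1330 mg; (b) 35.4 mg/h

Vd = 4.2 L/kg × 111 kg = 466.2 L
LD = Vd × C = 466.2 × 2.85 = 1329 mg
CL = 0.693 × Vd / t½ = 0.693 × 466.2 / 26 = 12.43 L/h
Infusion rate = CL × Css = 12.43 × 2.85 = 35.43 mg/h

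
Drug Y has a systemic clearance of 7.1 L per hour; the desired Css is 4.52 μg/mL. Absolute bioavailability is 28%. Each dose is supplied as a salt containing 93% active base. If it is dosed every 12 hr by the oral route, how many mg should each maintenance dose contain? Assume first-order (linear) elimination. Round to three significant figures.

1480 mg

D = CL × Css × τ / F / S = 7.100 × 4.52 × 12 / 0.28 / 0.93 = 1479 mg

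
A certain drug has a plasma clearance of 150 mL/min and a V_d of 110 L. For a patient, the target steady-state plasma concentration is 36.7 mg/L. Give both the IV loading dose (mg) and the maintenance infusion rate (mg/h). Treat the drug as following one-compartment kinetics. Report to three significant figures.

(a) 4040 mg; (b) 330 mg/h

Loading: fill Vd to C_target → 110.0 L × 36.7 mg/L = 4037 mg
Convert clearance: 150 mL/min × 60 min/h ÷ 1000 mL/L = 9.000 L/h
Maintenance infusion rate = CL × Css = 9.000 × 36.7 = 330.3 mg/h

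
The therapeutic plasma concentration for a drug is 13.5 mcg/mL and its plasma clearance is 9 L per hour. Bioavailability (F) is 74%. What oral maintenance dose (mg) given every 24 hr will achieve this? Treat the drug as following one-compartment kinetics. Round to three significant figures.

3940 mg

D = CL × Css × τ / F = 9.000 × 13.5 × 24 / 0.74 = 3941 mg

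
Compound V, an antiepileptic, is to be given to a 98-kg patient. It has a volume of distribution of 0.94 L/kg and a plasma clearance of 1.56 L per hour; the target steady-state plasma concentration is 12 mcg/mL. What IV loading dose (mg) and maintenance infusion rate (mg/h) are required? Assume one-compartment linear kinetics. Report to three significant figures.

(a) 1110 mg; (b) 18.7 mg/h

Total Vd = 0.94 × 98 = 92.12 L
Loading dose = Vd × C = 92.12 × 12 = 1105 mg
Maintenance: replace elimination → rate = CL × Css = 1.560 × 12 = 18.72 mg/h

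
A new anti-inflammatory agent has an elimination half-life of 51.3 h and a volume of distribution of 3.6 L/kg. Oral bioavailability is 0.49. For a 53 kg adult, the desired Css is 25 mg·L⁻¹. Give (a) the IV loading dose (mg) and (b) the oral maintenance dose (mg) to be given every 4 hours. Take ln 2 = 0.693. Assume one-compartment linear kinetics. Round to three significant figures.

(a) 4770 mg; (b) 526 mg

Vd(total) = 53 kg × 3.6 L/kg = 190.8 L
LD = Vd × C = 190.8 × 25 = 4770 mg
CL = 0.693 × Vd / t½ = 0.693 × 190.8 / 51.3 = 2.577 L/h
D = CL × Css × τ / F = 2.577 × 25 × 4 / 0.49 = 525.9 mg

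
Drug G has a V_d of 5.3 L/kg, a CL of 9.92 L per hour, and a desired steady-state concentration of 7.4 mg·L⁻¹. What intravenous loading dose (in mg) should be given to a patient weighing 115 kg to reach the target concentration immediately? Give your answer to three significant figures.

4510 mg

Vd(total) = 115 kg × 5.3 L/kg = 609.5 L
LD = Vd × C = 609.5 × 7.400 = 4510 mg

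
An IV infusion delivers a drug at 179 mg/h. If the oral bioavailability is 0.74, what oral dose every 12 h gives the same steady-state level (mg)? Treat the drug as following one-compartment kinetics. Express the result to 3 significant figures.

2900 mg

To maintain the same Css, the systemic dosing rate must be unchanged: F·D/τ = infusion rate.
D = rate × τ / F = 179 × 12 / 0.74 = 2903 mg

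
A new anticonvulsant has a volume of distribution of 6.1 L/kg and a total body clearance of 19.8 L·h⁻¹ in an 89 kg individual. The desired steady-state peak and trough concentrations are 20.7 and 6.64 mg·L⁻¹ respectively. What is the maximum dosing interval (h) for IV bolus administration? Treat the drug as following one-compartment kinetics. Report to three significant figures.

31.2 h

Vd(total) = 89 kg × 6.1 L/kg = 542.9 L
k = CL / Vd = 19.80 / 542.9 = 0.03647 h⁻¹
Between IV bolus doses, concentration decays as C = C₀·e^(−kτ), so C_peak/C_trough = e^(kτ).
τ_max = ln(C_peak/C_trough) / k = ln(20.7/6.64) / 0.03647 = 1.137 / 0.03647 = 31.18 h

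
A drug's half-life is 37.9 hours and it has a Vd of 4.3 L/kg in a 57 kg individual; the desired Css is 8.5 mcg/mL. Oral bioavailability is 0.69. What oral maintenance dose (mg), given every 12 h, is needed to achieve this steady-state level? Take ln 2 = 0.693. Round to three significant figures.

663 mg

Total Vd = 4.3 × 57 = 245.1 L
CL = ln 2 · Vd / t½ = 0.693 × 245.1 / 37.9 = 4.482 L/h
D = CL × Css × τ / F = 4.482 × 8.5 × 12 / 0.69 = 662.6 mg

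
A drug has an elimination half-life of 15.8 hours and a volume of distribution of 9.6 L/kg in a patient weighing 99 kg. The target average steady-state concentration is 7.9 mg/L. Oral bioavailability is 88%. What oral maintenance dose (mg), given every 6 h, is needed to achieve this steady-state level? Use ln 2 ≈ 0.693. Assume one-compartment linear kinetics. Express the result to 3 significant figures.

2250 mg

Vd(total) = 99 kg × 9.6 L/kg = 950.4 L
CL = ln 2 · Vd / t½ = 0.693 × 950.4 / 15.8 = 41.69 L/h
D = CL × Css × τ / F = 41.69 × 7.9 × 6 / 0.88 = 2246 mg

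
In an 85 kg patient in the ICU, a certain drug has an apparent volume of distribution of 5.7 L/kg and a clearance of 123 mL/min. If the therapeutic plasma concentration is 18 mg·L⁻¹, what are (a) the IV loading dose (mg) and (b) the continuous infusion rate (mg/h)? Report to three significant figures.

Total Vd = 5.7 × 85 = 484.5 L
Loading dose = Vd × C = 484.5 × 18 = 8721 mg
Convert clearance: 123 mL/min × 60 min/h ÷ 1000 mL/L = 7.380 L/h
Infusion rate = 7.380 L/h × 18 mg/L = 132.8 mg/h

(a) 8720 mg; (b) 133 mg/h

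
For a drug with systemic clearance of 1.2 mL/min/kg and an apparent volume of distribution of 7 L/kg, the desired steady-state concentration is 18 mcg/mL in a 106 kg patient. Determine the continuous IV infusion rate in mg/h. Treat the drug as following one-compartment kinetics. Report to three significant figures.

137 mg/h

CL = 1.2 mL/min/kg × 106 kg = 127.2 mL/min = 127.2 × 60/1000 = 7.632 L/h
Rate = CL × Css = 7.632 × 18 = 137.4 mg/h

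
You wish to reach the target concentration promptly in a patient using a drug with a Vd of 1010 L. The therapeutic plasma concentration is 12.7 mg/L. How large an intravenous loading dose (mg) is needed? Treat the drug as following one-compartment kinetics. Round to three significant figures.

12800 mg

LD = Vd × C = 1010 × 12.70 = 12830 mg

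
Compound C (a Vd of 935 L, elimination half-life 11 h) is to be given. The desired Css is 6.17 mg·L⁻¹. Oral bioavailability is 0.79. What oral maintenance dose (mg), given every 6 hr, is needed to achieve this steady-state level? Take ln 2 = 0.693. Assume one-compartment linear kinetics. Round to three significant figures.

CL = 0.693 × Vd / t½ = 0.693 × 935.0 / 11 = 58.91 L/h
D = CL × Css × τ / F = 58.91 × 6.17 × 6 / 0.79 = 2761 mg

2760 mg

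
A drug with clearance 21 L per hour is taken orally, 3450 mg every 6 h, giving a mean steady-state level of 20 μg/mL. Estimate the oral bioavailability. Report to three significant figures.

0.730

F·D/τ = CL·Css at steady state → F = CL·Css·τ / D.
F = 21 × 20 × 6 / 3450 = 0.730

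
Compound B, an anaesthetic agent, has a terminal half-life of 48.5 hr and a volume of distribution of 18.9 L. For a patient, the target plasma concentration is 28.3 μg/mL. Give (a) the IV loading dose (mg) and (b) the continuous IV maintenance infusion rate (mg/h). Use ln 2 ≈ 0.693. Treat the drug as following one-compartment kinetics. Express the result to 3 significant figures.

(a) 535 mg; (b) 7.64 mg/h

LD = Vd × C = 18.90 × 28.3 = 534.9 mg
CL = 0.693 × Vd / t½ = 0.693 × 18.90 / 48.5 = 0.2701 L/h
Infusion rate = CL × Css = 0.2701 × 28.3 = 7.644 mg/h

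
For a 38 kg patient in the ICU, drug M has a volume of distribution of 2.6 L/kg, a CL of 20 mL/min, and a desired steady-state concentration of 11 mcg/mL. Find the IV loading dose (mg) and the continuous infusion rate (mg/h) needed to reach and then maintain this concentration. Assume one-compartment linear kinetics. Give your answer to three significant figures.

(a) 1090 mg; (b) 13.2 mg/h

Vd(total) = 38 kg × 2.6 L/kg = 98.80 L
LD = Vd · C_target = 98.80 × 11 = 1087 mg
CL = 20 mL/min = 20 × 0.06 = 1.200 L/h
Maintenance: replace elimination → rate = CL × Css = 1.200 × 11 = 13.20 mg/h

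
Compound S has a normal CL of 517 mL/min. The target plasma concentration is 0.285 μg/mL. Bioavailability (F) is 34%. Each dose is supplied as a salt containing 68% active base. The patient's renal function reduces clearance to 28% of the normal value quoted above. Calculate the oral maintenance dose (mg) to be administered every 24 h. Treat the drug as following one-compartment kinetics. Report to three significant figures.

257 mg

CL = 517 mL/min = 517 × 0.06 = 31.02 L/h
Patient clearance = 0.28 × 31.02 = 8.686 L/h
At steady state, dose per interval replaces the amount cleared in that interval: F·S·D/τ = CL·Css.
D = CL × Css × τ / F / S = 8.686 × 0.285 × 24 / 0.34 / 0.68 = 257.0 mg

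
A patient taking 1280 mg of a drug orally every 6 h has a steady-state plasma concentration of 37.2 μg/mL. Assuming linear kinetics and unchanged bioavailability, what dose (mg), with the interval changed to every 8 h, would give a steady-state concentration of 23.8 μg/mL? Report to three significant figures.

With linear kinetics, Css is proportional to dose rate (D/τ) at fixed clearance.
D₂ = D₁ × (Css,target / Css,current) × (τ₂/τ₁) = 1280 × (23.8/37.2) × (8/6) = 1092 mg

1090 mg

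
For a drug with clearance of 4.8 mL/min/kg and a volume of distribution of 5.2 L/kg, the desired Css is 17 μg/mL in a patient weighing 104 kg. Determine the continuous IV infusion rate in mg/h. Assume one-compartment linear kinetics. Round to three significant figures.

CL = 4.8 mL/min/kg × 104 kg = 499.2 mL/min = 499.2 × 60/1000 = 29.95 L/h
Infusion rate = CL · Css = 29.95 L/h × 17 mg/L = 509.2 mg/h

509 mg/h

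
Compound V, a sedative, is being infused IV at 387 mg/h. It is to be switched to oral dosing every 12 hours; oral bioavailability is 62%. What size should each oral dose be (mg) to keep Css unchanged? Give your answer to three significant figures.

To maintain the same Css, the systemic dosing rate must be unchanged: F·D/τ = infusion rate.
D = rate × τ / F = 387 × 12 / 0.62 = 7490 mg

7490 mg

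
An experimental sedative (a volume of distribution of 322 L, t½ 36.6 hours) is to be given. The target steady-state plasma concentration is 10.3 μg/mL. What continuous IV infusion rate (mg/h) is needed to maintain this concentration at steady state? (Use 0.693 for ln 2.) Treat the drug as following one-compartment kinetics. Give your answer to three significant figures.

k = 0.693/36.6 = 0.01893 h⁻¹, so CL = k·Vd = 0.01893 × 322.0 = 6.095 L/h
Infusion rate = CL × Css = 6.095 × 10.3 = 62.78 mg/h

62.8 mg/h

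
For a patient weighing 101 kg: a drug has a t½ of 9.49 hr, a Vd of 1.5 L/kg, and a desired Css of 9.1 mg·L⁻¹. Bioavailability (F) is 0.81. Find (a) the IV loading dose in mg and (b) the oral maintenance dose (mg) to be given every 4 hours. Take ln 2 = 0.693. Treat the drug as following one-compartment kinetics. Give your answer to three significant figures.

Vd(total) = 101 kg × 1.5 L/kg = 151.5 L
LD = Vd × C = 151.5 × 9.1 = 1379 mg
CL = 0.693 × Vd / t½ = 0.693 × 151.5 / 9.49 = 11.06 L/h
D = CL × Css × τ / F = 11.06 × 9.1 × 4 / 0.81 = 497.0 mg

(a) 1380 mg; (b) 497 mg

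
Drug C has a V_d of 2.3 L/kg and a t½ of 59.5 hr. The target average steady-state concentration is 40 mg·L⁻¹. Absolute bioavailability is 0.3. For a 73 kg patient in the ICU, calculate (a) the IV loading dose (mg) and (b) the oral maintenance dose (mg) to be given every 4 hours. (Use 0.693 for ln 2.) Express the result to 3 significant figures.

(a) 6720 mg; (b) 1040 mg

Total Vd = 2.3 × 73 = 167.9 L
LD = Vd × C = 167.9 × 40 = 6716 mg
CL = 0.693 × Vd / t½ = 0.693 × 167.9 / 59.5 = 1.956 L/h
D = CL × Css × τ / F = 1.956 × 40 × 4 / 0.3 = 1043 mg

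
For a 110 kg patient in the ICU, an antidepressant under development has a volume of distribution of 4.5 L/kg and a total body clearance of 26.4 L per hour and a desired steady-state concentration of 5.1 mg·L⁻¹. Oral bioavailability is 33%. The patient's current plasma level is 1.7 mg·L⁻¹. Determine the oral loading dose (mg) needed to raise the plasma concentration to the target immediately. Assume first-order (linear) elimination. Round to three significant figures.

5100 mg

Vd(total) = 110 kg × 4.5 L/kg = 495.0 L
LD is governed by Vd — clearance does not enter the loading-dose calculation.
Concentration deficit ΔC = 5.1 − 1.7 = 3.400 mg/L
LD = Vd × ΔC / F = 495.0 × 3.400 / 0.33 = 5100 mg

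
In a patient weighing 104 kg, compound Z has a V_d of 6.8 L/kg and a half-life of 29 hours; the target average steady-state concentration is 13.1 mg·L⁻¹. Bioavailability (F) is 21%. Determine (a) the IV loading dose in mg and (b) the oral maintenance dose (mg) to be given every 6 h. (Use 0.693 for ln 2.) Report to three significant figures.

Vd(total) = 104 kg × 6.8 L/kg = 707.2 L
LD = Vd × C = 707.2 × 13.1 = 9264 mg
CL = 0.693 × Vd / t½ = 0.693 × 707.2 / 29 = 16.90 L/h
D = CL × Css × τ / F = 16.90 × 13.1 × 6 / 0.21 = 6325 mg

(a) 9260 mg; (b) 6330 mg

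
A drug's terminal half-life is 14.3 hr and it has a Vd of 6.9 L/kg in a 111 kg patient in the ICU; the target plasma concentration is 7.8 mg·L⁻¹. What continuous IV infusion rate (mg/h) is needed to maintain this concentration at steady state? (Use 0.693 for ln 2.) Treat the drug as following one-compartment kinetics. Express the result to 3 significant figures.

Vd = 6.9 L/kg × 111 kg = 765.9 L
CL = 0.693 × Vd / t½ = 0.693 × 765.9 / 14.3 = 37.12 L/h
Infusion rate = CL × Css = 37.12 × 7.8 = 289.5 mg/h

290 mg/h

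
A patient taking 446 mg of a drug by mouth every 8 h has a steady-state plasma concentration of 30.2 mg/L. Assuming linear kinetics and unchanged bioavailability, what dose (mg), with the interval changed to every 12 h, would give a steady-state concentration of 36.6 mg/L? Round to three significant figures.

811 mg

For first-order elimination, Css ∝ F·D/(CL·τ); F and CL are unchanged, so Css ∝ D/τ.
D₂ = D₁ × (Css,target / Css,current) × (τ₂/τ₁) = 446 × (36.6/30.2) × (12/8) = 810.8 mg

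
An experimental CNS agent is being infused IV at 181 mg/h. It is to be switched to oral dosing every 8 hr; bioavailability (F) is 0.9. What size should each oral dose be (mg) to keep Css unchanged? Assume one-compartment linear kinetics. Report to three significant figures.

To maintain the same Css, the systemic dosing rate must be unchanged: F·D/τ = infusion rate.
D = rate × τ / F = 181 × 8 / 0.9 = 1609 mg

1610 mg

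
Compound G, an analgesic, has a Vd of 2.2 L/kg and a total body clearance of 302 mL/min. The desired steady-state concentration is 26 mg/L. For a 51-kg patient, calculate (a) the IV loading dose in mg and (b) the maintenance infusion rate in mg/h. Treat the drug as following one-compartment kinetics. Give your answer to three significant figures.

(a) 2920 mg; (b) 471 mg/h

Vd = 2.2 L/kg × 51 kg = 112.2 L
LD = Vd · C_target = 112.2 × 26 = 2917 mg
CL = 302 mL/min = 302 × 0.06 = 18.12 L/h
Infusion rate = 18.12 L/h × 26 mg/L = 471.1 mg/h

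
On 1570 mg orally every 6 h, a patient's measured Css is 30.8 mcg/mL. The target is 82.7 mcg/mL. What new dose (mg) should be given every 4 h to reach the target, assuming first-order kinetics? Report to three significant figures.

For first-order elimination, Css ∝ F·D/(CL·τ); F and CL are unchanged, so Css ∝ D/τ.
D₂ = D₁ × (Css,target / Css,current) × (τ₂/τ₁) = 1570 × (82.7/30.8) × (4/6) = 2810 mg

2810 mg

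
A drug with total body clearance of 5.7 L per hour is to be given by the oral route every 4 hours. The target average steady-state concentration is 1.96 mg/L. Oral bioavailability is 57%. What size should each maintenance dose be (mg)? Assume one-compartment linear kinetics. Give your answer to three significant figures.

D = CL × Css × τ / F = 5.700 × 1.96 × 4 / 0.57 = 78.40 mg

78.4 mg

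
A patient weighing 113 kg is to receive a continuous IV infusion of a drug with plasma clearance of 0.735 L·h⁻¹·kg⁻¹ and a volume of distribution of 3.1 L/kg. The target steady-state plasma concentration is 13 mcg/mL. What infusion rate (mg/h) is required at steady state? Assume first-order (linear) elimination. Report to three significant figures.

1080 mg/h

CL = 0.735 L·h⁻¹·kg⁻¹ × 113 kg = 83.06 L/h
R₀ = 83.06 × 13 = 1080 mg/h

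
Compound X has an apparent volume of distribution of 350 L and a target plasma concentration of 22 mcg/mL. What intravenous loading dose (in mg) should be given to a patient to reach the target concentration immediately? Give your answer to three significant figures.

The loading dose fills Vd to the target concentration.
LD = Vd × C = 350.0 × 22.00 = 7700 mg

7700 mg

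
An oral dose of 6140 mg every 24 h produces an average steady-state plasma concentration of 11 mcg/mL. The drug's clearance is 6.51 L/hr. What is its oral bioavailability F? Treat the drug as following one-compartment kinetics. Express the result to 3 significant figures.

F·D/τ = CL·Css at steady state → F = CL·Css·τ / D.
F = 6.51 × 11 × 24 / 6140 = 0.280

0.280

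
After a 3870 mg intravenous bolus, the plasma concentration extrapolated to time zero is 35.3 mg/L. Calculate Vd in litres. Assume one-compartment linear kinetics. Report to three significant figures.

110 L

Immediately after an IV bolus, C₀ = Dose / Vd, so Vd = Dose / C₀.
Vd = 3870 / 35.3 = 109.6 L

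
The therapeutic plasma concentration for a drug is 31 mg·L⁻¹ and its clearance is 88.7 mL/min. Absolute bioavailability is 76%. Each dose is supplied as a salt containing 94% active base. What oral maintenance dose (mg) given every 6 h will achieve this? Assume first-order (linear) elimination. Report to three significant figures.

1390 mg

Convert clearance: 88.7 mL/min × 60 min/h ÷ 1000 mL/L = 5.322 L/h
At steady state, dose per interval replaces the amount cleared in that interval: F·S·D/τ = CL·Css.
D = CL × Css × τ / F / S = 5.322 × 31 × 6 / 0.76 / 0.94 = 1386 mg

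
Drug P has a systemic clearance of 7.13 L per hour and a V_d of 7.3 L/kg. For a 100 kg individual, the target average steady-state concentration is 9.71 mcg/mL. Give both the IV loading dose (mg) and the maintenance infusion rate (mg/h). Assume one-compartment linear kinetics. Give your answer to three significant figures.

(a) 7090 mg; (b) 69.2 mg/h

Vd = 7.3 L/kg × 100 kg = 730.0 L
Loading dose = Vd × C = 730.0 × 9.71 = 7088 mg
Infusion rate = 7.130 L/h × 9.71 mg/L = 69.23 mg/h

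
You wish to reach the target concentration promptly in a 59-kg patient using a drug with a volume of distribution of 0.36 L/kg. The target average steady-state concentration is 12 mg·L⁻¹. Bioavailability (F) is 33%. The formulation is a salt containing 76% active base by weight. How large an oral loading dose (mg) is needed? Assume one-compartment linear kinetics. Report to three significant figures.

1020 mg

Vd = 0.36 L/kg × 59 kg = 21.24 L
The loading dose fills Vd to the target concentration.
LD = Vd × C / F / S = 21.24 × 12.00 / 0.33 / 0.76 = 1016 mg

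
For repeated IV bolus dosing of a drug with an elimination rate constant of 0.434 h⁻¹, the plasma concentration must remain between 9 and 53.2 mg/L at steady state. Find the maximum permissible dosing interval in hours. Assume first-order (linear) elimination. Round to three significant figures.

4.09 h

Between IV bolus doses, concentration decays as C = C₀·e^(−kτ), so C_peak/C_trough = e^(kτ).
τ_max = ln(C_peak/C_trough) / k = ln(53.2/9) / 0.4340 = 1.777 / 0.4340 = 4.094 h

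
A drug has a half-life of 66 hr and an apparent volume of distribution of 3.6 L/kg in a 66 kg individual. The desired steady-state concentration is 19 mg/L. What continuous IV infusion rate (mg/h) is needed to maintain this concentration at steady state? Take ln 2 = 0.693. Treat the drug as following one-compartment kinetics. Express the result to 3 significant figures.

47.4 mg/h

Vd(total) = 66 kg × 3.6 L/kg = 237.6 L
CL = ln 2 · Vd / t½ = 0.693 × 237.6 / 66 = 2.495 L/h
Infusion rate = CL × Css = 2.495 × 19 = 47.41 mg/h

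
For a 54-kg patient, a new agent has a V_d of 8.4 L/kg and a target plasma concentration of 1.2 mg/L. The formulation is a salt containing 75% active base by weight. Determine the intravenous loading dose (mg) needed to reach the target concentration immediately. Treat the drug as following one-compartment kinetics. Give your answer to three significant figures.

726 mg

Vd = 8.4 L/kg × 54 kg = 453.6 L
The loading dose fills Vd to the target concentration.
LD = Vd × C / S = 453.6 × 1.200 / 0.75 = 725.8 mg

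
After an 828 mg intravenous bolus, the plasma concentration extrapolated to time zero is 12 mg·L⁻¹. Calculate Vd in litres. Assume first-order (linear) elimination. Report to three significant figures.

Immediately after an IV bolus, C₀ = Dose / Vd, so Vd = Dose / C₀.
Vd = 828 / 12 = 69.00 L

69.0 L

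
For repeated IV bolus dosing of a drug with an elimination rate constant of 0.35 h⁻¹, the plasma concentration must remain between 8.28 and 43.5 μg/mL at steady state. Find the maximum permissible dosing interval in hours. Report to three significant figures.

Between IV bolus doses, concentration decays as C = C₀·e^(−kτ), so C_peak/C_trough = e^(kτ).
τ_max = ln(C_peak/C_trough) / k = ln(43.5/8.28) / 0.3500 = 1.659 / 0.3500 = 4.740 h

4.74 h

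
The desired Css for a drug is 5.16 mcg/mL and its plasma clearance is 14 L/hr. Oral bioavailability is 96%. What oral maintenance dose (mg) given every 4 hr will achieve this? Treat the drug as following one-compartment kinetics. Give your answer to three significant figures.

At steady state, dose per interval replaces the amount cleared in that interval: F·D/τ = CL·Css.
D = CL × Css × τ / F = 14.00 × 5.16 × 4 / 0.96 = 301.0 mg

301 mg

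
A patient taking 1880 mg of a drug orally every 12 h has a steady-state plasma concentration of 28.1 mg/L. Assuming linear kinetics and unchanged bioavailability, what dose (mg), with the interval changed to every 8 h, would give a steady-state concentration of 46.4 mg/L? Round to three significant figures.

2070 mg

For first-order elimination, Css ∝ F·D/(CL·τ); F and CL are unchanged, so Css ∝ D/τ.
D₂ = D₁ × (Css,target / Css,current) × (τ₂/τ₁) = 1880 × (46.4/28.1) × (8/12) = 2070 mg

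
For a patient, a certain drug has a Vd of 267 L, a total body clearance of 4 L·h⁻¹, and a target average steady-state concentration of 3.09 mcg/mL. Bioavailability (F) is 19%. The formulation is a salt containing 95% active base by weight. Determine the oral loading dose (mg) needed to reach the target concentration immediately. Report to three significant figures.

4570 mg

LD is governed by Vd — clearance does not enter the loading-dose calculation.
LD = Vd × C / F / S = 267.0 × 3.090 / 0.19 / 0.95 = 4571 mg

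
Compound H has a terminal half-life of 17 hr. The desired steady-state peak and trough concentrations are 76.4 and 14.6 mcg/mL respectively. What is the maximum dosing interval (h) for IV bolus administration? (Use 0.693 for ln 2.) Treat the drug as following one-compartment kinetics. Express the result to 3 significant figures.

k = 0.693 / t½ = 0.693 / 17 = 0.04076 h⁻¹
Between IV bolus doses, concentration decays as C = C₀·e^(−kτ), so C_peak/C_trough = e^(kτ).
τ_max = ln(C_peak/C_trough) / k = ln(76.4/14.6) / 0.04076 = 1.655 / 0.04076 = 40.60 h

40.6 h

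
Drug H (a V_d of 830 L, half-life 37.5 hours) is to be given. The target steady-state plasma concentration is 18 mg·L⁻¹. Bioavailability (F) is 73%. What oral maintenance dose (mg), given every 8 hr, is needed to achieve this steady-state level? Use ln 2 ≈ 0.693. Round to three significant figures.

3030 mg

CL = ln 2 · Vd / t½ = 0.693 × 830.0 / 37.5 = 15.34 L/h
D = CL × Css × τ / F = 15.34 × 18 × 8 / 0.73 = 3026 mg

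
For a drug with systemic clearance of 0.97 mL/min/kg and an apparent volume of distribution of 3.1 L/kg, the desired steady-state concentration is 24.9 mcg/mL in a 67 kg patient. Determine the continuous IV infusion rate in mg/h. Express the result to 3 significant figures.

97.1 mg/h

CL = 0.97 mL/min/kg × 67 kg = 64.99 mL/min = 64.99 × 60/1000 = 3.899 L/h
Maintenance depends on clearance, not Vd — rate in must match rate out.
Rate = CL × Css = 3.899 × 24.9 = 97.09 mg/h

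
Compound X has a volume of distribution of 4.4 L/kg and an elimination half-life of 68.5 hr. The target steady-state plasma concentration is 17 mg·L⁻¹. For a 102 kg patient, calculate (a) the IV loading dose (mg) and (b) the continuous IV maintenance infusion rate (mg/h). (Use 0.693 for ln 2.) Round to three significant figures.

(a) 7630 mg; (b) 77.2 mg/h

Vd(total) = 102 kg × 4.4 L/kg = 448.8 L
LD = Vd × C = 448.8 × 17 = 7630 mg
CL = 0.693 × Vd / t½ = 0.693 × 448.8 / 68.5 = 4.540 L/h
Infusion rate = CL × Css = 4.540 × 17 = 77.18 mg/h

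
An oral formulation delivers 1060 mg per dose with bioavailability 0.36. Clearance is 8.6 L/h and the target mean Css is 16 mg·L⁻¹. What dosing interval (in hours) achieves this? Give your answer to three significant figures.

F·D/τ = CL·Css → τ = F·D / (CL·Css).
τ = 0.36 × 1060 / (8.6 × 16) = 2.773 h

2.77 h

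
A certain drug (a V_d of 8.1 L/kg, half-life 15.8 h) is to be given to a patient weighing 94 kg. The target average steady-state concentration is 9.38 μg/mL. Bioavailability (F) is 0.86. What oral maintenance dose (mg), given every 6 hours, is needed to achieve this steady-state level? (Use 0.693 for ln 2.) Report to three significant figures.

Vd = 8.1 L/kg × 94 kg = 761.4 L
CL = ln 2 · Vd / t½ = 0.693 × 761.4 / 15.8 = 33.40 L/h
D = CL × Css × τ / F = 33.40 × 9.38 × 6 / 0.86 = 2186 mg

2190 mg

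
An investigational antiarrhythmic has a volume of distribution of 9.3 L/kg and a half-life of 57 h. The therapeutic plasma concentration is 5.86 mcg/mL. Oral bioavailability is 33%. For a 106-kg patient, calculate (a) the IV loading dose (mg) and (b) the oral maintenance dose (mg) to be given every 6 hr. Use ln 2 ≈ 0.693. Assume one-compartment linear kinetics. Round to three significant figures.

Vd(total) = 106 kg × 9.3 L/kg = 985.8 L
LD = Vd × C = 985.8 × 5.86 = 5777 mg
CL = 0.693 × Vd / t½ = 0.693 × 985.8 / 57 = 11.99 L/h
D = CL × Css × τ / F = 11.99 × 5.86 × 6 / 0.33 = 1277 mg

(a) 5780 mg; (b) 1280 mg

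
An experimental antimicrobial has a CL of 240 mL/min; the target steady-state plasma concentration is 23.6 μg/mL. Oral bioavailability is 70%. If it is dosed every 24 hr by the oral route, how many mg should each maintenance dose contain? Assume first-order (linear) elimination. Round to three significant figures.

11700 mg

CL = 240 mL/min = 240 × 0.06 = 14.40 L/h
D = CL × Css × τ / F = 14.40 × 23.6 × 24 / 0.7 = 11650 mg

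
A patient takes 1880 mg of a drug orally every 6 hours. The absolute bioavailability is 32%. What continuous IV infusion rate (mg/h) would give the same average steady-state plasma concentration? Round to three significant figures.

100 mg/h

Equivalent systemic input: infusion rate = F·D/τ.
Rate = 0.32 × 1880 / 6 = 100.3 mg/h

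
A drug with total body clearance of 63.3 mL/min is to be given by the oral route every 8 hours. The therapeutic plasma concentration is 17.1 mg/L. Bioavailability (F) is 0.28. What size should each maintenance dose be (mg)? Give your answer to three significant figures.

Convert clearance: 63.3 mL/min × 60 min/h ÷ 1000 mL/L = 3.798 L/h
At steady state, dose per interval replaces the amount cleared in that interval: F·D/τ = CL·Css.
D = CL × Css × τ / F = 3.798 × 17.1 × 8 / 0.28 = 1856 mg

1860 mg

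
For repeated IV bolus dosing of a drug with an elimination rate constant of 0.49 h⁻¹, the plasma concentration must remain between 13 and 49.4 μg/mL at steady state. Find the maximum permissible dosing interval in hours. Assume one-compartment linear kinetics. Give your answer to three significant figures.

2.72 h

Between IV bolus doses, concentration decays as C = C₀·e^(−kτ), so C_peak/C_trough = e^(kτ).
τ_max = ln(C_peak/C_trough) / k = ln(49.4/13) / 0.4900 = 1.335 / 0.4900 = 2.724 h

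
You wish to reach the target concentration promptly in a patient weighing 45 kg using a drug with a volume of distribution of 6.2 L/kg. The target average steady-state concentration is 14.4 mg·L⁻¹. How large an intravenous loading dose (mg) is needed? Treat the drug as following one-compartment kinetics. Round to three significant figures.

4020 mg

Total Vd = 6.2 × 45 = 279.0 L
The loading dose fills Vd to the target concentration.
LD = Vd × C = 279.0 × 14.40 = 4018 mg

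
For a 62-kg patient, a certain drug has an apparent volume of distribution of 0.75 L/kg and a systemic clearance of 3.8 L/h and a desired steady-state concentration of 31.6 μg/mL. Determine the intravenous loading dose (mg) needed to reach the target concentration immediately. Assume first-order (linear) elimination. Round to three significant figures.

1470 mg

Vd(total) = 62 kg × 0.75 L/kg = 46.50 L
LD = Vd × C = 46.50 × 31.60 = 1469 mg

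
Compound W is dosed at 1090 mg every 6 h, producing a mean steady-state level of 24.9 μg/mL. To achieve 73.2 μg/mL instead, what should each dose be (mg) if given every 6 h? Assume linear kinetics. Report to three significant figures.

With linear kinetics, Css is proportional to dose rate (D/τ) at fixed clearance.
D₂ = D₁ × (Css,target / Css,current) = 1090 × 73.2/24.9 = 3204 mg

3200 mg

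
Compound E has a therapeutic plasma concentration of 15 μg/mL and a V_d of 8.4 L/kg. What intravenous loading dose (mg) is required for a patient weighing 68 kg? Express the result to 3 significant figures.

8570 mg

Vd = 8.4 L/kg × 68 kg = 571.2 L
LD = Vd × C = 571.2 × 15.00 = 8568 mg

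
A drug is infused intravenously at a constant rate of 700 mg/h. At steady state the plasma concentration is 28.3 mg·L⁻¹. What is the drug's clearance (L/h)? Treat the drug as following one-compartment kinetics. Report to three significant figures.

At steady state, infusion rate = CL × Css, so CL = rate / Css.
CL = 700 / 28.3 = 24.73 L/h

24.7 L/h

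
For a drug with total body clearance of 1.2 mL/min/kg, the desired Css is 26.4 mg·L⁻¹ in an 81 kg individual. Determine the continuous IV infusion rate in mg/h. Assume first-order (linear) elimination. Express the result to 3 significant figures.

CL = 1.2 mL/min/kg × 81 kg = 97.20 mL/min = 97.20 × 60/1000 = 5.832 L/h
At steady state, infusion rate equals elimination rate: rate in = CL × Css.
Infusion rate = CL · Css = 5.832 L/h × 26.4 mg/L = 154.0 mg/h

154 mg/h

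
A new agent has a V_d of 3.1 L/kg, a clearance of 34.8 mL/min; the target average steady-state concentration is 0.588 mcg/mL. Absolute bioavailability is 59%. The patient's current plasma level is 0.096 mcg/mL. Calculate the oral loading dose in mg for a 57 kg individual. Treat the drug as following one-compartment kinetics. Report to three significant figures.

147 mg

Total Vd = 3.1 × 57 = 176.7 L
Loading dose depends on Vd (not clearance): it fills the distribution volume.
Concentration deficit ΔC = 0.588 − 0.096 = 0.4920 mg/L
LD = Vd × ΔC / F = 176.7 × 0.4920 / 0.59 = 147.3 mg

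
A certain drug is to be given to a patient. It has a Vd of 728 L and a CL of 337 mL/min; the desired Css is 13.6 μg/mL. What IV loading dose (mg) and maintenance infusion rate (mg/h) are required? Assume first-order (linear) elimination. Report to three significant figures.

(a) 9900 mg; (b) 275 mg/h

LD = Vd · C_target = 728.0 × 13.6 = 9901 mg
CL = 337 mL/min = 337 × 0.06 = 20.22 L/h
Infusion rate = 20.22 L/h × 13.6 mg/L = 275.0 mg/h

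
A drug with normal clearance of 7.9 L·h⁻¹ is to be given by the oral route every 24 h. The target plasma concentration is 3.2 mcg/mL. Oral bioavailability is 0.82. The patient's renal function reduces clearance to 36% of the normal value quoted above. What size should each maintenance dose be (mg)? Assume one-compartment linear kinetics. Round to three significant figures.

266 mg

Patient clearance = 0.36 × 7.900 = 2.844 L/h
D = CL × Css × τ / F = 2.844 × 3.2 × 24 / 0.82 = 266.4 mg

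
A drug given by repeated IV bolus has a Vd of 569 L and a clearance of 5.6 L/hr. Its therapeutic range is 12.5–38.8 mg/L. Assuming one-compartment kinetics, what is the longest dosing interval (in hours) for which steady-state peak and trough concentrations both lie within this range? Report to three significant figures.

k = CL / Vd = 5.600 / 569.0 = 0.009842 h⁻¹
Between IV bolus doses, concentration decays as C = C₀·e^(−kτ), so C_peak/C_trough = e^(kτ).
τ_max = ln(C_peak/C_trough) / k = ln(38.8/12.5) / 0.009842 = 1.133 / 0.009842 = 115.1 h

115 h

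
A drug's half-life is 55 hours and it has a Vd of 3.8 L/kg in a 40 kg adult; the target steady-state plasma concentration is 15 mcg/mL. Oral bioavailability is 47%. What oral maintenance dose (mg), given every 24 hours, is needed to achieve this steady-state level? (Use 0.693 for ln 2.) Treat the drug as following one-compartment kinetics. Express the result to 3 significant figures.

1470 mg

Vd = 3.8 L/kg × 40 kg = 152.0 L
CL = ln 2 · Vd / t½ = 0.693 × 152.0 / 55 = 1.915 L/h
D = CL × Css × τ / F = 1.915 × 15 × 24 / 0.47 = 1467 mg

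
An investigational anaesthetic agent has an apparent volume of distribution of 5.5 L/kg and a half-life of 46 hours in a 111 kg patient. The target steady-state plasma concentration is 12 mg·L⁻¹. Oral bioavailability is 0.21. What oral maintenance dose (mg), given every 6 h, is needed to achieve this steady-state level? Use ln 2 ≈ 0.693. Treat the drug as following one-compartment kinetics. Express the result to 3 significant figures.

3150 mg

Vd = 5.5 L/kg × 111 kg = 610.5 L
k = 0.693/46 = 0.01507 h⁻¹, so CL = k·Vd = 0.01507 × 610.5 = 9.200 L/h
D = CL × Css × τ / F = 9.200 × 12 × 6 / 0.21 = 3154 mg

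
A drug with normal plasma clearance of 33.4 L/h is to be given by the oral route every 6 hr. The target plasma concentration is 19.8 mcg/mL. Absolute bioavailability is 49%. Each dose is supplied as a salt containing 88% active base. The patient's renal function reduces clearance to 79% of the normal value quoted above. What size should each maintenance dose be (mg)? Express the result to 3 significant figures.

Patient clearance = 0.79 × 33.40 = 26.39 L/h
D = CL × Css × τ / F / S = 26.39 × 19.8 × 6 / 0.49 / 0.88 = 7271 mg

7270 mg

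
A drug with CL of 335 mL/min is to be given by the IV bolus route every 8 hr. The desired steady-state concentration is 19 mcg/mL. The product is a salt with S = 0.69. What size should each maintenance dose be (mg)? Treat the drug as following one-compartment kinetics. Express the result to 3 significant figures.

Convert clearance: 335 mL/min × 60 min/h ÷ 1000 mL/L = 20.10 L/h
D = CL × Css × τ / S = 20.10 × 19 × 8 / 0.69 = 4428 mg

4430 mg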